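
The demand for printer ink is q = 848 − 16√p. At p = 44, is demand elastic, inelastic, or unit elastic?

At p = 44, q = 741.868.
dq/dp = −16/(2√p) = −16/(2·6.6332).
Point elasticity E = (dq/dp)·(p/q) = -1.206 × 44/741.868 ≈ -0.072.
|E| ≈ 0.072 < 1, so demand is inelastic.

inelastic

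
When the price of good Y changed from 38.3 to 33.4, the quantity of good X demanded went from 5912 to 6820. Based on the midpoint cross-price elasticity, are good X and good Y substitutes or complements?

%ΔQ_x = (6820 − 5912)/[(5912+6820)/2] = 908/6366 ≈ 0.1426.
%ΔP_y = (33.4 − 38.3)/[(38.3+33.4)/2] ≈ -0.1367.
E_xy = 0.1426/-0.1367 ≈ -1.044.
E_xy < 0, so the goods are complements.

complements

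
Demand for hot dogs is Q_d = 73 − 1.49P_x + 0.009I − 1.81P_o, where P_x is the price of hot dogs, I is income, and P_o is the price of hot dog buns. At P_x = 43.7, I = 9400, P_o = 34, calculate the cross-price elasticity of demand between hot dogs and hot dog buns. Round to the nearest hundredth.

Evaluating quantity at (P_x, I, P_o) gives Q_d = 73 − 1.49(43.7) + 0.009(9400) − 1.81(34) = 73 − 65.113 + 84.6 − 61.54 = 30.947.
∂Q_d/∂P_o = −1.81, so E_xy = -1.81·(34/30.947) ≈ -1.99.
E_xy < 0: the goods are complements.

-1.99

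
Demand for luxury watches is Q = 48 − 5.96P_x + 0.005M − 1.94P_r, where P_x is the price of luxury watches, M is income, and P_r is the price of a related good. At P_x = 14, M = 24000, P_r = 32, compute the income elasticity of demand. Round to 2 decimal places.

5.34

Substituting, Q = 48 − 5.96(14) + 0.005(24000) − 1.94(32) = 48 − 83.44 + 120 − 62.08 = 22.48.
∂Q/∂M = +0.005, so E_I = 0.005·(24000/22.48) ≈ 5.34.
E_I > 1: normal good (luxury).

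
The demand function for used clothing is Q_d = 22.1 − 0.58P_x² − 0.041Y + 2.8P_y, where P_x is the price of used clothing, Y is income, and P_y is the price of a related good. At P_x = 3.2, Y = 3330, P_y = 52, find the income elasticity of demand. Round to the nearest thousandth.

-5.411

At the given point, Q_d = 22.1 − 0.58(3.2)² − 0.041(3330) + 2.8(52) = 22.1 − 5.9392 − 136.53 + 145.6 = 25.2308.
∂Q_d/∂Y = −0.041, so E_I = -0.041·(3330/25.2308) ≈ -5.411.
E_I < 0: inferior good.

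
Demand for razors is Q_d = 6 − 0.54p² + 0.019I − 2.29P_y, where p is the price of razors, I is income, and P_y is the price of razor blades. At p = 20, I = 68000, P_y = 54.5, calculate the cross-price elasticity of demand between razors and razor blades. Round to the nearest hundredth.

-0.13

First evaluate Q_d: 6 − 0.54(20)² + 0.019(68000) − 2.29(54.5) = 6 − 216 + 1292 − 124.805 = 957.195.
∂Q_d/∂P_y = −2.29, so E_xy = -2.29·(54.5/957.195) ≈ -0.13.
E_xy < 0: the goods are complements.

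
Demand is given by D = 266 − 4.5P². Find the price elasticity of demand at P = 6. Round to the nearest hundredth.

-3.12

At P = 6, D = 104.
dD/dP = −2·4.5·P = −54.
Point elasticity E = (dD/dP)·(P/D) = -54 × 6/104 ≈ -3.12.
|E| > 1, so demand is elastic at this price.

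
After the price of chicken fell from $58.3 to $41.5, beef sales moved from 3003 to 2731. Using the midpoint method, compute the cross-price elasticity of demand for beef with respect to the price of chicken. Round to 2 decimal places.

0.28

%ΔQ_x = (2731 − 3003)/[(3003+2731)/2] = -272/2867 ≈ -0.0949.
%ΔP_y = (41.5 − 58.3)/[(58.3+41.5)/2] ≈ -0.3367.
E_xy = -0.0949/-0.3367 ≈ 0.28.
E_xy > 0, so beef and chicken are substitutes.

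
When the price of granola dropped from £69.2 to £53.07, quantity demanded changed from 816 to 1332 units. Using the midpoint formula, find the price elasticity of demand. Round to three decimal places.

-1.821

%ΔQ = (1332 − 816)/[(816 + 1332)/2] = 516/1074 ≈ 0.4804.
%Δp = (53.07 − 69.2)/[(69.2 + 53.07)/2] = -16.13/61.135 ≈ -0.2638.
Arc elasticity E = %ΔQ/%Δp ≈ 0.4804/-0.2638 ≈ -1.821.
|E| > 1: demand is elastic over this range.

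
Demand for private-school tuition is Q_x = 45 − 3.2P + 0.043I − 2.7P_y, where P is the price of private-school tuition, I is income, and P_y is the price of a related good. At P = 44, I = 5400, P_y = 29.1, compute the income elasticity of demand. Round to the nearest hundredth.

4.02

Q_x = 45 − 3.2(44) + 0.043(5400) − 2.7(29.1) = 45 − 140.8 + 232.2 − 78.57 = 57.83.
∂Q_x/∂I = +0.043, so E_I = 0.043·(5400/57.83) ≈ 4.02.
E_I > 1: normal good (luxury).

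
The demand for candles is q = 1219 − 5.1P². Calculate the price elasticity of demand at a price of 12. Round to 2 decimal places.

At P = 12, q = 484.6.
dq/dP = −2·5.1·P = −122.4.
Point elasticity E = (dq/dP)·(P/q) = -122.4 × 12/484.6 ≈ -3.03.
|E| > 1, so demand is elastic at this price.

-3.03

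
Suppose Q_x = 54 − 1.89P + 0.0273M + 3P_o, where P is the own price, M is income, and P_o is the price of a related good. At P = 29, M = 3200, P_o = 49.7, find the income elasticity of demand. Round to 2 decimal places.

Q_x = 54 − 1.89(29) + 0.0273(3200) + 3(49.7) = 54 − 54.81 + 87.36 + 149.1 = 235.65.
∂Q_x/∂M = +0.0273, so E_I = 0.0273·(3200/235.65) ≈ 0.37.
E_I ∈ (0,1): normal good (necessity).

0.37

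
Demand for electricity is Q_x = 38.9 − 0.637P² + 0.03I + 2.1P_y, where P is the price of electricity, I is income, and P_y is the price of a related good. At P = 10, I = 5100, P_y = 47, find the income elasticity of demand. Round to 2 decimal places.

At the given point, Q_x = 38.9 − 0.637(10)² + 0.03(5100) + 2.1(47) = 38.9 − 63.7 + 153 + 98.7 = 226.9.
∂Q_x/∂I = +0.03, so E_I = 0.03·(5100/226.9) ≈ 0.67.
E_I ∈ (0,1): normal good (necessity).

0.67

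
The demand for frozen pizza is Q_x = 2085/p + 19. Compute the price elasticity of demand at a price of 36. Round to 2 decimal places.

-0.75

At p = 36, Q_x = 76.9167.
dQ_x/dp = −2085/p² = −1.6088.
Point elasticity E = (dQ_x/dp)·(p/Q_x) = -1.6088 × 36/76.9167 ≈ -0.75.
|E| < 1, so demand is inelastic at this price.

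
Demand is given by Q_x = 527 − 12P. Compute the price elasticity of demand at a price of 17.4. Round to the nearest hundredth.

-0.66

At P = 17.4, Q_x = 318.2.
dQ_x/dP = −12.
Point elasticity E = (dQ_x/dP)·(P/Q_x) = -12 × 17.4/318.2 ≈ -0.66.
|E| < 1, so demand is inelastic at this price.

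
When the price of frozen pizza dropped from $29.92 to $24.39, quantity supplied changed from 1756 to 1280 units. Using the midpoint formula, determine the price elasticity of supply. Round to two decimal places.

1.54

%Δq = (1280 − 1756)/[(1756 + 1280)/2] = -476/1518 ≈ -0.3136.
%Δp = (24.39 − 29.92)/[(29.92 + 24.39)/2] = -5.53/27.155 ≈ -0.2036.
Arc elasticity E = %Δq/%Δp ≈ -0.3136/-0.2036 ≈ 1.54.
|E| > 1: supply is elastic over this range.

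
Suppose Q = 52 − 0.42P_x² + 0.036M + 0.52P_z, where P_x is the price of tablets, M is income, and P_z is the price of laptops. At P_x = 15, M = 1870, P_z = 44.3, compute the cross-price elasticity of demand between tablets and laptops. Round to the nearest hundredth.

0.48

At the given point, Q = 52 − 0.42(15)² + 0.036(1870) + 0.52(44.3) = 52 − 94.5 + 67.32 + 23.036 = 47.856.
∂Q/∂P_z = +0.52, so E_xy = 0.52·(44.3/47.856) ≈ 0.48.
E_xy > 0: the goods are substitutes.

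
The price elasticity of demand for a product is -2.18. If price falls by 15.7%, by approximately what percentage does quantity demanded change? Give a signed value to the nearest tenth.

34.2

%ΔQ ≈ E × %ΔP = (-2.18) × (-15.7%) ≈ 34.2%.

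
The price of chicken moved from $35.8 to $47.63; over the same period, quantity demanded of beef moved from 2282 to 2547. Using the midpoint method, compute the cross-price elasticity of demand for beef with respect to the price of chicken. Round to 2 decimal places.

%ΔQ_x = (2547 − 2282)/[(2282+2547)/2] = 265/2414.5 ≈ 0.1098.
%ΔP_y = (47.63 − 35.8)/[(35.8+47.63)/2] ≈ 0.2836.
E_xy = 0.1098/0.2836 ≈ 0.39.
E_xy > 0, so beef and chicken are substitutes.

0.39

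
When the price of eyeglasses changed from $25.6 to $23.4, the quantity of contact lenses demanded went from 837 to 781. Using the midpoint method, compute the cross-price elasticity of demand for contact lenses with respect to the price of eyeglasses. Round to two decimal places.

0.77

%ΔQ_x = (781 − 837)/[(837+781)/2] = -56/809 ≈ -0.0692.
%ΔP_y = (23.4 − 25.6)/[(25.6+23.4)/2] ≈ -0.0898.
E_xy = -0.0692/-0.0898 ≈ 0.77.
E_xy > 0, so contact lenses and eyeglasses are substitutes.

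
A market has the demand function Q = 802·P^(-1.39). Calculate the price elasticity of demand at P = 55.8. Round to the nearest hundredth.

For a Cobb–Douglas (constant-elasticity) form Q = A·P^α·…, the elasticity with respect to P equals the exponent α at every point.
Here the exponent on P is -1.39, so the price elasticity of demand is -1.39.

-1.39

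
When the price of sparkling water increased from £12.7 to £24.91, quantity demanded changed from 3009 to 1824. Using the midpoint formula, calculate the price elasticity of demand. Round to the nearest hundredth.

-0.76

%ΔQ = (1824 − 3009)/[(3009 + 1824)/2] = -1185/2416.5 ≈ -0.4904.
%ΔP = (24.91 − 12.7)/[(12.7 + 24.91)/2] = 12.21/18.805 ≈ 0.6493.
Arc elasticity E = %ΔQ/%ΔP ≈ -0.4904/0.6493 ≈ -0.76.
|E| < 1: demand is inelastic over this range.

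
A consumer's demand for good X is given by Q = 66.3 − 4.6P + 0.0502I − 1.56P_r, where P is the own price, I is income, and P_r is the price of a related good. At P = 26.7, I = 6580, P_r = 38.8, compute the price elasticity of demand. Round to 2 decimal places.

-0.58

Evaluating quantity at (P, I, P_r) gives Q = 66.3 − 4.6(26.7) + 0.0502(6580) − 1.56(38.8) = 66.3 − 122.82 + 330.316 − 60.528 = 213.268.
∂Q/∂P = −4.6, so E_p = (−4.6)·(26.7/213.268) ≈ -0.58.
|E_p| < 1: demand is inelastic.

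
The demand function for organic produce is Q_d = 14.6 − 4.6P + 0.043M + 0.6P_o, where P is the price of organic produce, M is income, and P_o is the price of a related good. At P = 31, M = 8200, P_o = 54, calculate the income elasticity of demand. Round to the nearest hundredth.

1.37

Substituting, Q_d = 14.6 − 4.6(31) + 0.043(8200) + 0.6(54) = 14.6 − 142.6 + 352.6 + 32.4 = 257.
∂Q_d/∂M = +0.043, so E_I = 0.043·(8200/257) ≈ 1.37.
E_I > 1: normal good (luxury).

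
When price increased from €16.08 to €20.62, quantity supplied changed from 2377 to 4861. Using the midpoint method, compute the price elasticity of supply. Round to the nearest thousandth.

2.774

%ΔQ = (4861 − 2377)/[(2377 + 4861)/2] = 2484/3619 ≈ 0.6864.
%ΔP = (20.62 − 16.08)/[(16.08 + 20.62)/2] = 4.54/18.35 ≈ 0.2474.
Arc elasticity E = %ΔQ/%ΔP ≈ 0.6864/0.2474 ≈ 2.774.
|E| > 1: supply is elastic over this range.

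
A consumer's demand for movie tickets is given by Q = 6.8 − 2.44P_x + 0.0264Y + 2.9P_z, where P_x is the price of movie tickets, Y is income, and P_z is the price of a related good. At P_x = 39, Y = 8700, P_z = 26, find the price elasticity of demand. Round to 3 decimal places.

-0.439

Substituting, Q = 6.8 − 2.44(39) + 0.0264(8700) + 2.9(26) = 6.8 − 95.16 + 229.68 + 75.4 = 216.72.
∂Q/∂P_x = −2.44, so E_p = (−2.44)·(39/216.72) ≈ -0.439.
|E_p| < 1: demand is inelastic.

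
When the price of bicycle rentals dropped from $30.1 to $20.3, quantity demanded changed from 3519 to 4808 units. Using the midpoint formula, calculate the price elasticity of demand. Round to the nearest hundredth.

%Δq = (4808 − 3519)/[(3519 + 4808)/2] = 1289/4163.5 ≈ 0.3096.
%Δp = (20.3 − 30.1)/[(30.1 + 20.3)/2] = -9.8/25.2 ≈ -0.3889.
Arc elasticity E = %Δq/%Δp ≈ 0.3096/-0.3889 ≈ -0.80.
|E| < 1: demand is inelastic over this range.

-0.80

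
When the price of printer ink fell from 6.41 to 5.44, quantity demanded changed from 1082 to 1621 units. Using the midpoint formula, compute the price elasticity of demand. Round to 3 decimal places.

-2.436

%Δq = (1621 − 1082)/[(1082 + 1621)/2] = 539/1351.5 ≈ 0.3988.
%ΔP = (5.44 − 6.41)/[(6.41 + 5.44)/2] = -0.97/5.925 ≈ -0.1637.
Arc elasticity E = %Δq/%ΔP ≈ 0.3988/-0.1637 ≈ -2.436.
|E| > 1: demand is elastic over this range.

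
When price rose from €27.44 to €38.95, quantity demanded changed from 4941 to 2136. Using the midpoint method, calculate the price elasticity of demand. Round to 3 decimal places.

-2.286

%Δq = (2136 − 4941)/[(4941 + 2136)/2] = -2805/3538.5 ≈ -0.7927.
%ΔP = (38.95 − 27.44)/[(27.44 + 38.95)/2] = 11.51/33.195 ≈ 0.3467.
Arc elasticity E = %Δq/%ΔP ≈ -0.7927/0.3467 ≈ -2.286.
|E| > 1: demand is elastic over this range.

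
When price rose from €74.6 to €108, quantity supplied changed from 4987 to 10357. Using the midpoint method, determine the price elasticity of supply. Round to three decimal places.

%Δq = (10357 − 4987)/[(4987 + 10357)/2] = 5370/7672 ≈ 0.6999.
%Δp = (108 − 74.6)/[(74.6 + 108)/2] = 33.4/91.3 ≈ 0.3658.
Arc elasticity E = %Δq/%Δp ≈ 0.6999/0.3658 ≈ 1.913.
|E| > 1: supply is elastic over this range.

1.913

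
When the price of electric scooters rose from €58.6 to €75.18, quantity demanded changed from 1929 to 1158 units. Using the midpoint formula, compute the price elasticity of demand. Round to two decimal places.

-2.02

%ΔQ = (1158 − 1929)/[(1929 + 1158)/2] = -771/1543.5 ≈ -0.4995.
%Δp = (75.18 − 58.6)/[(58.6 + 75.18)/2] = 16.58/66.89 ≈ 0.2479.
Arc elasticity E = %ΔQ/%Δp ≈ -0.4995/0.2479 ≈ -2.02.
|E| > 1: demand is elastic over this range.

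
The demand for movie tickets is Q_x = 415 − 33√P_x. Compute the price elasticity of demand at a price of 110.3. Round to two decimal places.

At P_x = 110.3, Q_x = 68.4214.
dQ_x/dP_x = −33/(2√P_x) = −33/(2·10.5024).
Point elasticity E = (dQ_x/dP_x)·(P_x/Q_x) = -1.5711 × 110.3/68.4214 ≈ -2.53.
|E| > 1, so demand is elastic at this price.

-2.53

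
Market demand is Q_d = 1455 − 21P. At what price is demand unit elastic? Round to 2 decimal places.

34.64

For linear demand Q_d = a − bP, E = −bP/(a − bP). |E| = 1 ⇒ bP = a − bP ⇒ P = a/(2b).
P = 1455/(2·21) ≈ 34.64.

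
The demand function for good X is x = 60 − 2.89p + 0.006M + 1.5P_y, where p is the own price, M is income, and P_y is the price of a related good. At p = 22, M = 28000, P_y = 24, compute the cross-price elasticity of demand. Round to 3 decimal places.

Substituting, x = 60 − 2.89(22) + 0.006(28000) + 1.5(24) = 60 − 63.58 + 168 + 36 = 200.42.
∂x/∂P_y = +1.5, so E_xy = 1.5·(24/200.42) ≈ 0.180.
E_xy > 0: the goods are substitutes.

0.180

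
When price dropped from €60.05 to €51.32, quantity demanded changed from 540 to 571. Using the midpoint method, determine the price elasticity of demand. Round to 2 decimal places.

-0.36

%Δq = (571 − 540)/[(540 + 571)/2] = 31/555.5 ≈ 0.0558.
%Δp = (51.32 − 60.05)/[(60.05 + 51.32)/2] = -8.73/55.685 ≈ -0.1568.
Arc elasticity E = %Δq/%Δp ≈ 0.0558/-0.1568 ≈ -0.36.
|E| < 1: demand is inelastic over this range.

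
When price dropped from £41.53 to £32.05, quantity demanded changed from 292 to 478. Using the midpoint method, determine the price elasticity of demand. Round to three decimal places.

-1.875

%Δq = (478 − 292)/[(292 + 478)/2] = 186/385 ≈ 0.4831.
%ΔP = (32.05 − 41.53)/[(41.53 + 32.05)/2] = -9.48/36.79 ≈ -0.2577.
Arc elasticity E = %Δq/%ΔP ≈ 0.4831/-0.2577 ≈ -1.875.
|E| > 1: demand is elastic over this range.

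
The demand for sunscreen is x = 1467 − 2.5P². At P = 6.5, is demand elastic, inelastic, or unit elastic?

At P = 6.5, x = 1361.375.
dx/dP = −2·2.5·P = −32.5.
Point elasticity E = (dx/dP)·(P/x) = -32.5 × 6.5/1361.375 ≈ -0.155.
|E| ≈ 0.155 < 1, so demand is inelastic.

inelastic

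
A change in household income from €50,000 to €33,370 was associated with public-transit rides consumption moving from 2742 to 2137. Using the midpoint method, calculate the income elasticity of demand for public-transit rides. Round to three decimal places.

0.622

%ΔQ = (2137 − 2742)/[(2742+2137)/2] = -605/2439.5 ≈ -0.2480.
%ΔI = (33,370 − 50,000)/[(50,000+33,370)/2] = -16630/41685 ≈ -0.3989.
E_I = %ΔQ/%ΔI ≈ 0.622.
E_I ∈ (0,1): normal good (necessity).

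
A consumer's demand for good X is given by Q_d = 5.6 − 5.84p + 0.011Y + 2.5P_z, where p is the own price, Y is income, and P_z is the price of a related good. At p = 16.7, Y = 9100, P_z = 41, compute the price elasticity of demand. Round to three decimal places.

-0.881

Evaluating quantity at (p, Y, P_z) gives Q_d = 5.6 − 5.84(16.7) + 0.011(9100) + 2.5(41) = 5.6 − 97.528 + 100.1 + 102.5 = 110.672.
∂Q_d/∂p = −5.84, so E_p = (−5.84)·(16.7/110.672) ≈ -0.881.
|E_p| < 1: demand is inelastic.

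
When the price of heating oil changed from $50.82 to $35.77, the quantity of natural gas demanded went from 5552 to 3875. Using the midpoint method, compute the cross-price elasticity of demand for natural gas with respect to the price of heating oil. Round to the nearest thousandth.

1.024

%ΔQ_x = (3875 − 5552)/[(5552+3875)/2] = -1677/4713.5 ≈ -0.3558.
%ΔP_y = (35.77 − 50.82)/[(50.82+35.77)/2] ≈ -0.3476.
E_xy = -0.3558/-0.3476 ≈ 1.024.
E_xy > 0, so natural gas and heating oil are substitutes.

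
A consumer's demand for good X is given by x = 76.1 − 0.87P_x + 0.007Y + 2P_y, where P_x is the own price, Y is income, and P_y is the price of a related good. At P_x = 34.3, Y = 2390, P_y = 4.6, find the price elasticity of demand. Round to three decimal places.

Evaluating quantity at (P_x, Y, P_y) gives x = 76.1 − 0.87(34.3) + 0.007(2390) + 2(4.6) = 76.1 − 29.841 + 16.73 + 9.2 = 72.189.
∂x/∂P_x = −0.87, so E_p = (−0.87)·(34.3/72.189) ≈ -0.413.
|E_p| < 1: demand is inelastic.

-0.413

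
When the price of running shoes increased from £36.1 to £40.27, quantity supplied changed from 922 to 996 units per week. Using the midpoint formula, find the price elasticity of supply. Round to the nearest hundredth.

%Δq = (996 − 922)/[(922 + 996)/2] = 74/959 ≈ 0.0772.
%ΔP = (40.27 − 36.1)/[(36.1 + 40.27)/2] = 4.17/38.185 ≈ 0.1092.
Arc elasticity E = %Δq/%ΔP ≈ 0.0772/0.1092 ≈ 0.71.
|E| < 1: supply is inelastic over this range.

0.71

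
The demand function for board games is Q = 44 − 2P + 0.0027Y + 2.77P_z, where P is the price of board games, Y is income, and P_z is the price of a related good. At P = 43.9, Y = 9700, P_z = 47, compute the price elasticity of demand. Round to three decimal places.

-0.780

Evaluating quantity at (P, Y, P_z) gives Q = 44 − 2(43.9) + 0.0027(9700) + 2.77(47) = 44 − 87.8 + 26.19 + 130.19 = 112.58.
∂Q/∂P = −2, so E_p = (−2)·(43.9/112.58) ≈ -0.780.
|E_p| < 1: demand is inelastic.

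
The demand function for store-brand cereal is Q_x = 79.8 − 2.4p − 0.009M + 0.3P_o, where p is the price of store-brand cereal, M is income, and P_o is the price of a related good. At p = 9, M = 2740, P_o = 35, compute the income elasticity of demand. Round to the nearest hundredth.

Substituting, Q_x = 79.8 − 2.4(9) − 0.009(2740) + 0.3(35) = 79.8 − 21.6 − 24.66 + 10.5 = 44.04.
∂Q_x/∂M = −0.009, so E_I = -0.009·(2740/44.04) ≈ -0.56.
E_I < 0: inferior good.

-0.56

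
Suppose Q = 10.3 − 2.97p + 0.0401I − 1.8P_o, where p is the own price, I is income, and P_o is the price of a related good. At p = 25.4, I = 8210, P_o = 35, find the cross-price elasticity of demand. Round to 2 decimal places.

At the given point, Q = 10.3 − 2.97(25.4) + 0.0401(8210) − 1.8(35) = 10.3 − 75.438 + 329.221 − 63 = 201.083.
∂Q/∂P_o = −1.8, so E_xy = -1.8·(35/201.083) ≈ -0.31.
E_xy < 0: the goods are complements.

-0.31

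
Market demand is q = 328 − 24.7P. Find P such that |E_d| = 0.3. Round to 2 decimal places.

Set −bP/(a − bP) = −0.3 ⇒ bP = 0.3(a − bP) ⇒ bP(1+0.3) = 0.3·a.
P = 0.3·328/(24.7·1.3) ≈ 3.06.

3.06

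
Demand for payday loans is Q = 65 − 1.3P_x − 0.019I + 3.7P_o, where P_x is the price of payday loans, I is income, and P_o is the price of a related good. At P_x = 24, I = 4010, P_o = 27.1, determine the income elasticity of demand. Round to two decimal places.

Evaluating quantity at (P_x, I, P_o) gives Q = 65 − 1.3(24) − 0.019(4010) + 3.7(27.1) = 65 − 31.2 − 76.19 + 100.27 = 57.88.
∂Q/∂I = −0.019, so E_I = -0.019·(4010/57.88) ≈ -1.32.
E_I < 0: inferior good.

-1.32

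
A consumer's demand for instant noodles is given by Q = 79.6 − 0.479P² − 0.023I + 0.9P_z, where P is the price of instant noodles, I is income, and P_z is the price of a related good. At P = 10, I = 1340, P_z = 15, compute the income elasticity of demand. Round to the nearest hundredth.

At the given point, Q = 79.6 − 0.479(10)² − 0.023(1340) + 0.9(15) = 79.6 − 47.9 − 30.82 + 13.5 = 14.38.
∂Q/∂I = −0.023, so E_I = -0.023·(1340/14.38) ≈ -2.14.
E_I < 0: inferior good.

-2.14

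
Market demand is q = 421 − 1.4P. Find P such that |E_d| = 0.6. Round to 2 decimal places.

112.77

Set −bP/(a − bP) = −0.6 ⇒ bP = 0.6(a − bP) ⇒ bP(1+0.6) = 0.6·a.
P = 0.6·421/(1.4·1.6) ≈ 112.77.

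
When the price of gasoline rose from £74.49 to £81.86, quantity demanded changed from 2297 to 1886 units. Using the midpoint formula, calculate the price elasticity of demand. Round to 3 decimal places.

-2.084

%ΔQ = (1886 − 2297)/[(2297 + 1886)/2] = -411/2091.5 ≈ -0.1965.
%ΔP = (81.86 − 74.49)/[(74.49 + 81.86)/2] = 7.37/78.175 ≈ 0.0943.
Arc elasticity E = %ΔQ/%ΔP ≈ -0.1965/0.0943 ≈ -2.084.
|E| > 1: demand is elastic over this range.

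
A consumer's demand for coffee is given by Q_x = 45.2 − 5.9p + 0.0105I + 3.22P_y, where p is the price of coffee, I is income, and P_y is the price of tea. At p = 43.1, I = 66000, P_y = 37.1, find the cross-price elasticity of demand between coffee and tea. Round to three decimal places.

Q_x = 45.2 − 5.9(43.1) + 0.0105(66000) + 3.22(37.1) = 45.2 − 254.29 + 693 + 119.462 = 603.372.
∂Q_x/∂P_y = +3.22, so E_xy = 3.22·(37.1/603.372) ≈ 0.198.
E_xy > 0: the goods are substitutes.

0.198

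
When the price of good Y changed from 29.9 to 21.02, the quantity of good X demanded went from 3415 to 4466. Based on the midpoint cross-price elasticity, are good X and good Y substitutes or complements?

complements

%ΔQ_x = (4466 − 3415)/[(3415+4466)/2] = 1051/3940.5 ≈ 0.2667.
%ΔP_y = (21.02 − 29.9)/[(29.9+21.02)/2] ≈ -0.3488.
E_xy = 0.2667/-0.3488 ≈ -0.765.
E_xy < 0, so the goods are complements.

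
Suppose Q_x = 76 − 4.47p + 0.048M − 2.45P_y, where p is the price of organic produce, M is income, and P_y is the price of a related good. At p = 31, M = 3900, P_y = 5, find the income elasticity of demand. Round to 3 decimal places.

First evaluate Q_x: 76 − 4.47(31) + 0.048(3900) − 2.45(5) = 76 − 138.57 + 187.2 − 12.25 = 112.38.
∂Q_x/∂M = +0.048, so E_I = 0.048·(3900/112.38) ≈ 1.666.
E_I > 1: normal good (luxury).

1.666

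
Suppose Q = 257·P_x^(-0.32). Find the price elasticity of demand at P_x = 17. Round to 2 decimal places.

-0.32

For a Cobb–Douglas (constant-elasticity) form Q = A·P_x^α·…, the elasticity with respect to P_x equals the exponent α at every point.
Here the exponent on P_x is -0.32, so the price elasticity of demand is -0.32.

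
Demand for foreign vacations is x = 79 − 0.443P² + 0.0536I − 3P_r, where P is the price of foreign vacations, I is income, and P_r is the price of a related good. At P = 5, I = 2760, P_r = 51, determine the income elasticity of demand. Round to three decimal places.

Substituting, x = 79 − 0.443(5)² + 0.0536(2760) − 3(51) = 79 − 11.075 + 147.936 − 153 = 62.861.
∂x/∂I = +0.0536, so E_I = 0.0536·(2760/62.861) ≈ 2.353.
E_I > 1: normal good (luxury).

2.353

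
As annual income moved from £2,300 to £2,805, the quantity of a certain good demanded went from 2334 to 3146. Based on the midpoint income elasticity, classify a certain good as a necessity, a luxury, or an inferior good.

%ΔQ = (3146 − 2334)/[(2334+3146)/2] = 812/2740 ≈ 0.2964.
%ΔI = (2,805 − 2,300)/[(2,300+2,805)/2] = 505/2552.5 ≈ 0.1978.
E_I = %ΔQ/%ΔI ≈ 1.498.
E_I > 1: normal good (luxury).

luxury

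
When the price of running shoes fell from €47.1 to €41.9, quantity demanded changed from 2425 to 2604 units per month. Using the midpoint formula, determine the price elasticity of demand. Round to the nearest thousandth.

%Δq = (2604 − 2425)/[(2425 + 2604)/2] = 179/2514.5 ≈ 0.0712.
%Δp = (41.9 − 47.1)/[(47.1 + 41.9)/2] = -5.2/44.5 ≈ -0.1169.
Arc elasticity E = %Δq/%Δp ≈ 0.0712/-0.1169 ≈ -0.609.
|E| < 1: demand is inelastic over this range.

-0.609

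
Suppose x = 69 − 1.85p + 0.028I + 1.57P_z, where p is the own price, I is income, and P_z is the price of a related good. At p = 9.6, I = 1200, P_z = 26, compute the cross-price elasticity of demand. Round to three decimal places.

0.325

Substituting, x = 69 − 1.85(9.6) + 0.028(1200) + 1.57(26) = 69 − 17.76 + 33.6 + 40.82 = 125.66.
∂x/∂P_z = +1.57, so E_xy = 1.57·(26/125.66) ≈ 0.325.
E_xy > 0: the goods are substitutes.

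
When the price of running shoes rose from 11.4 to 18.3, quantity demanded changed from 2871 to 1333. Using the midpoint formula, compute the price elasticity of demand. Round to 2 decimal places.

%ΔQ = (1333 − 2871)/[(2871 + 1333)/2] = -1538/2102 ≈ -0.7317.
%ΔP = (18.3 − 11.4)/[(11.4 + 18.3)/2] = 6.9/14.85 ≈ 0.4646.
Arc elasticity E = %ΔQ/%ΔP ≈ -0.7317/0.4646 ≈ -1.57.
|E| > 1: demand is elastic over this range.

-1.57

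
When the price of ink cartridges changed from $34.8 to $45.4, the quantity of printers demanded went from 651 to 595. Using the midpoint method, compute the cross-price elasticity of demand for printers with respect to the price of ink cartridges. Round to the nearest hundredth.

%ΔQ_x = (595 − 651)/[(651+595)/2] = -56/623 ≈ -0.0899.
%ΔP_y = (45.4 − 34.8)/[(34.8+45.4)/2] ≈ 0.2643.
E_xy = -0.0899/0.2643 ≈ -0.34.
E_xy < 0, so printers and ink cartridges are complements.

-0.34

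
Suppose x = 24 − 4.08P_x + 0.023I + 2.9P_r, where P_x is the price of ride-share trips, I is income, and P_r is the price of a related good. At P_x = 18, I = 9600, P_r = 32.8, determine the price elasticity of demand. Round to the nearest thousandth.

-0.276

x = 24 − 4.08(18) + 0.023(9600) + 2.9(32.8) = 24 − 73.44 + 220.8 + 95.12 = 266.48.
∂x/∂P_x = −4.08, so E_p = (−4.08)·(18/266.48) ≈ -0.276.
|E_p| < 1: demand is inelastic.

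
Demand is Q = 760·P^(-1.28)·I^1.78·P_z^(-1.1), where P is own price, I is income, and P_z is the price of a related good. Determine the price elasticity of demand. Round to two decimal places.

For a Cobb–Douglas (constant-elasticity) form Q = A·P^α·…, the elasticity with respect to P equals the exponent α at every point.
Here the exponent on P is -1.28, so the price elasticity of demand is -1.28.

-1.28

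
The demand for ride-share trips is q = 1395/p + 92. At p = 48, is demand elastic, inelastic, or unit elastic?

inelastic

At p = 48, q = 121.0625.
dq/dp = −1395/p² = −0.6055.
Point elasticity E = (dq/dp)·(p/q) = -0.6055 × 48/121.0625 ≈ -0.240.
|E| ≈ 0.240 < 1, so demand is inelastic.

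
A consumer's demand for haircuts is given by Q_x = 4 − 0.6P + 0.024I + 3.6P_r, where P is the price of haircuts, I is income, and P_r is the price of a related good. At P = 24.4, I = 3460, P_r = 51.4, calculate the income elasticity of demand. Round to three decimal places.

Substituting, Q_x = 4 − 0.6(24.4) + 0.024(3460) + 3.6(51.4) = 4 − 14.64 + 83.04 + 185.04 = 257.44.
∂Q_x/∂I = +0.024, so E_I = 0.024·(3460/257.44) ≈ 0.323.
E_I ∈ (0,1): normal good (necessity).

0.323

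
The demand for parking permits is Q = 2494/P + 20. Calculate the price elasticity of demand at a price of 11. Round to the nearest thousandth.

-0.919

At P = 11, Q = 246.7273.
dQ/dP = −2494/P² = −20.6116.
Point elasticity E = (dQ/dP)·(P/Q) = -20.6116 × 11/246.7273 ≈ -0.919.
|E| < 1, so demand is inelastic at this price.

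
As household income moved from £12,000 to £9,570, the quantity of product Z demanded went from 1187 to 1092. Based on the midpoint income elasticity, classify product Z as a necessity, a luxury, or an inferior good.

necessity

%ΔQ = (1092 − 1187)/[(1187+1092)/2] = -95/1139.5 ≈ -0.0834.
%ΔY = (9,570 − 12,000)/[(12,000+9,570)/2] = -2430/10785 ≈ -0.2253.
E_I = %ΔQ/%ΔY ≈ 0.370.
E_I ∈ (0,1): normal good (necessity).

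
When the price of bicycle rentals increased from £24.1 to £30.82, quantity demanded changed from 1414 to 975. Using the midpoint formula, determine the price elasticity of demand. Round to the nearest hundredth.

-1.50

%ΔQ = (975 − 1414)/[(1414 + 975)/2] = -439/1194.5 ≈ -0.3675.
%ΔP = (30.82 − 24.1)/[(24.1 + 30.82)/2] = 6.72/27.46 ≈ 0.2447.
Arc elasticity E = %ΔQ/%ΔP ≈ -0.3675/0.2447 ≈ -1.50.
|E| > 1: demand is elastic over this range.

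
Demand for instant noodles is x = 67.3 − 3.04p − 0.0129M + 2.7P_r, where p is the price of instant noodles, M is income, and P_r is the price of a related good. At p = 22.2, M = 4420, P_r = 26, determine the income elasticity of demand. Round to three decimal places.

First evaluate x: 67.3 − 3.04(22.2) − 0.0129(4420) + 2.7(26) = 67.3 − 67.488 − 57.018 + 70.2 = 12.994.
∂x/∂M = −0.0129, so E_I = -0.0129·(4420/12.994) ≈ -4.388.
E_I < 0: inferior good.

-4.388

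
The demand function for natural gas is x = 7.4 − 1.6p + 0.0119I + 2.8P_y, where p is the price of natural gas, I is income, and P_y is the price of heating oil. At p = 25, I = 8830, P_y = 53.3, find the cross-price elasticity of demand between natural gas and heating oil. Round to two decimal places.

0.67

x = 7.4 − 1.6(25) + 0.0119(8830) + 2.8(53.3) = 7.4 − 40 + 105.077 + 149.24 = 221.717.
∂x/∂P_y = +2.8, so E_xy = 2.8·(53.3/221.717) ≈ 0.67.
E_xy > 0: the goods are substitutes.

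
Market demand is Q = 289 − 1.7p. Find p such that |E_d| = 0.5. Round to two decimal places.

Set −bp/(a − bp) = −0.5 ⇒ bp = 0.5(a − bp) ⇒ bp(1+0.5) = 0.5·a.
p = 0.5·289/(1.7·1.5) ≈ 56.67.

56.67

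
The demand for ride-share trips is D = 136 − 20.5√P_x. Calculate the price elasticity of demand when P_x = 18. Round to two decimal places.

At P_x = 18, D = 49.0259.
dD/dP_x = −20.5/(2√P_x) = −20.5/(2·4.2426).
Point elasticity E = (dD/dP_x)·(P_x/D) = -2.4159 × 18/49.0259 ≈ -0.89.
|E| < 1, so demand is inelastic at this price.

-0.89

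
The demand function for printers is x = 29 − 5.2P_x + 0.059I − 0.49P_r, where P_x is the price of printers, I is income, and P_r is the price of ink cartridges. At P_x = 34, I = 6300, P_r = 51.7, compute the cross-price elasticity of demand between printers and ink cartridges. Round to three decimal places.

-0.128

Evaluating quantity at (P_x, I, P_r) gives x = 29 − 5.2(34) + 0.059(6300) − 0.49(51.7) = 29 − 176.8 + 371.7 − 25.333 = 198.567.
∂x/∂P_r = −0.49, so E_xy = -0.49·(51.7/198.567) ≈ -0.128.
E_xy < 0: the goods are complements.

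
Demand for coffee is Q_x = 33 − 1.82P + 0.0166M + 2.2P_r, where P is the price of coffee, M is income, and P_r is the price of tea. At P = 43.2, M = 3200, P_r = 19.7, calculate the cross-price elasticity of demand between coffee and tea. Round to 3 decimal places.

Q_x = 33 − 1.82(43.2) + 0.0166(3200) + 2.2(19.7) = 33 − 78.624 + 53.12 + 43.34 = 50.836.
∂Q_x/∂P_r = +2.2, so E_xy = 2.2·(19.7/50.836) ≈ 0.853.
E_xy > 0: the goods are substitutes.

0.853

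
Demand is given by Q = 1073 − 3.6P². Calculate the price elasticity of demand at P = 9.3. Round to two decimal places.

-0.82

At P = 9.3, Q = 761.636.
dQ/dP = −2·3.6·P = −66.96.
Point elasticity E = (dQ/dP)·(P/Q) = -66.96 × 9.3/761.636 ≈ -0.82.
|E| < 1, so demand is inelastic at this price.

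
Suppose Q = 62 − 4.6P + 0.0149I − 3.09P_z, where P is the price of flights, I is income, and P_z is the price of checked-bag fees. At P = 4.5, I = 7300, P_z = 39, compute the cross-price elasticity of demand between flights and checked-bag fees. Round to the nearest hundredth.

Evaluating quantity at (P, I, P_z) gives Q = 62 − 4.6(4.5) + 0.0149(7300) − 3.09(39) = 62 − 20.7 + 108.77 − 120.51 = 29.56.
∂Q/∂P_z = −3.09, so E_xy = -3.09·(39/29.56) ≈ -4.08.
E_xy < 0: the goods are complements.

-4.08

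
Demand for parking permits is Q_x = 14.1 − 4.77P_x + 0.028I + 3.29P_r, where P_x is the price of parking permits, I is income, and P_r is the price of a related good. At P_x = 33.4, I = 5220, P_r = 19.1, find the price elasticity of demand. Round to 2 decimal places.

First evaluate Q_x: 14.1 − 4.77(33.4) + 0.028(5220) + 3.29(19.1) = 14.1 − 159.318 + 146.16 + 62.839 = 63.781.
∂Q_x/∂P_x = −4.77, so E_p = (−4.77)·(33.4/63.781) ≈ -2.50.
|E_p| > 1: demand is elastic.

-2.50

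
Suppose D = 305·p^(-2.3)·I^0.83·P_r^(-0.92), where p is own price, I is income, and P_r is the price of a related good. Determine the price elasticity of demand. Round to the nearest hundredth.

-2.30

For a Cobb–Douglas (constant-elasticity) form D = A·p^α·…, the elasticity with respect to p equals the exponent α at every point.
Here the exponent on p is -2.3, so the price elasticity of demand is -2.30.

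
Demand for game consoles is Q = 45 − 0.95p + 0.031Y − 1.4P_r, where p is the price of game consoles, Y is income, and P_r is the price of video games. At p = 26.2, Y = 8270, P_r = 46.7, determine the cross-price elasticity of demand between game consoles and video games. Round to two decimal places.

Q = 45 − 0.95(26.2) + 0.031(8270) − 1.4(46.7) = 45 − 24.89 + 256.37 − 65.38 = 211.1.
∂Q/∂P_r = −1.4, so E_xy = -1.4·(46.7/211.1) ≈ -0.31.
E_xy < 0: the goods are complements.

-0.31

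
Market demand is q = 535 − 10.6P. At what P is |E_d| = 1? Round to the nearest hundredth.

25.24

For linear demand q = a − bP, E = −bP/(a − bP). |E| = 1 ⇒ bP = a − bP ⇒ P = a/(2b).
P = 535/(2·10.6) ≈ 25.24.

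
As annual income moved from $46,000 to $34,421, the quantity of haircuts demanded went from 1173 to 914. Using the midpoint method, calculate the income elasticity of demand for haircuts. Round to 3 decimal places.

0.862

%ΔQ = (914 − 1173)/[(1173+914)/2] = -259/1043.5 ≈ -0.2482.
%ΔI = (34,421 − 46,000)/[(46,000+34,421)/2] = -11579/40210.5 ≈ -0.2880.
E_I = %ΔQ/%ΔI ≈ 0.862.
E_I ∈ (0,1): normal good (necessity).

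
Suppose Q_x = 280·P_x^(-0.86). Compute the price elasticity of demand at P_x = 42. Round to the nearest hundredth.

For a Cobb–Douglas (constant-elasticity) form Q_x = A·P_x^α·…, the elasticity with respect to P_x equals the exponent α at every point.
Here the exponent on P_x is -0.86, so the price elasticity of demand is -0.86.

-0.86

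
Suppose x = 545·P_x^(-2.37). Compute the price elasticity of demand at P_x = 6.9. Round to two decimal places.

For a Cobb–Douglas (constant-elasticity) form x = A·P_x^α·…, the elasticity with respect to P_x equals the exponent α at every point.
Here the exponent on P_x is -2.37, so the price elasticity of demand is -2.37.

-2.37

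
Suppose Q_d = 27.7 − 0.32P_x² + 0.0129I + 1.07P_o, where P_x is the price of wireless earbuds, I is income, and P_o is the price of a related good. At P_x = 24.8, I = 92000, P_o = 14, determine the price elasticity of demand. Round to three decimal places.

First evaluate Q_d: 27.7 − 0.32(24.8)² + 0.0129(92000) + 1.07(14) = 27.7 − 196.8128 + 1186.8 + 14.98 = 1032.6672.
∂Q_d/∂P_x = −2·0.32·P_x = -15.872, so E_p = -15.872·(24.8/1032.6672) ≈ -0.381.
|E_p| < 1: demand is inelastic.

-0.381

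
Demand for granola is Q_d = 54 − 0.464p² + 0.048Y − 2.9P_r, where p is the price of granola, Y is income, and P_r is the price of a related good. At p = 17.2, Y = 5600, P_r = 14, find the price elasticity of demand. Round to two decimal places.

-1.89

At the given point, Q_d = 54 − 0.464(17.2)² + 0.048(5600) − 2.9(14) = 54 − 137.2698 + 268.8 − 40.6 = 144.9302.
∂Q_d/∂p = −2·0.464·p = -15.9616, so E_p = -15.9616·(17.2/144.9302) ≈ -1.89.
|E_p| > 1: demand is elastic.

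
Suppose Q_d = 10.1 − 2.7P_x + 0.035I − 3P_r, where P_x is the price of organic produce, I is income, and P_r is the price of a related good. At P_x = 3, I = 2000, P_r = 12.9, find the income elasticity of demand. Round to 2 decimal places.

2.10

Substituting, Q_d = 10.1 − 2.7(3) + 0.035(2000) − 3(12.9) = 10.1 − 8.1 + 70 − 38.7 = 33.3.
∂Q_d/∂I = +0.035, so E_I = 0.035·(2000/33.3) ≈ 2.10.
E_I > 1: normal good (luxury).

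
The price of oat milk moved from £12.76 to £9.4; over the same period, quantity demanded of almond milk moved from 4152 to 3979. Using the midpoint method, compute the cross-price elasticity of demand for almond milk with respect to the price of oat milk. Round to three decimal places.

%ΔQ_x = (3979 − 4152)/[(4152+3979)/2] = -173/4065.5 ≈ -0.0426.
%ΔP_y = (9.4 − 12.76)/[(12.76+9.4)/2] ≈ -0.3032.
E_xy = -0.0426/-0.3032 ≈ 0.140.
E_xy > 0, so almond milk and oat milk are substitutes.

0.140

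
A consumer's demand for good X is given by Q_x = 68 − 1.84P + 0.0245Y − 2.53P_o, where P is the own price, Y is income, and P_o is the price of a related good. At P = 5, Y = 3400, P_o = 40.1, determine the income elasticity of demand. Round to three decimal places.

2.049

At the given point, Q_x = 68 − 1.84(5) + 0.0245(3400) − 2.53(40.1) = 68 − 9.2 + 83.3 − 101.453 = 40.647.
∂Q_x/∂Y = +0.0245, so E_I = 0.0245·(3400/40.647) ≈ 2.049.
E_I > 1: normal good (luxury).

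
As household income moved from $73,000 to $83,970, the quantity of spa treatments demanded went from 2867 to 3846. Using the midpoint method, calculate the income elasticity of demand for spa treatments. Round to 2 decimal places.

2.09

%ΔQ = (3846 − 2867)/[(2867+3846)/2] = 979/3356.5 ≈ 0.2917.
%ΔM = (83,970 − 73,000)/[(73,000+83,970)/2] = 10970/78485 ≈ 0.1398.
E_I = %ΔQ/%ΔM ≈ 2.09.
E_I > 1: normal good (luxury).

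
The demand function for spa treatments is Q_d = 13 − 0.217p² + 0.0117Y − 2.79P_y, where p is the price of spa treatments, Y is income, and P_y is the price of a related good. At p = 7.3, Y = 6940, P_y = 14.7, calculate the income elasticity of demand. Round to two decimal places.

Substituting, Q_d = 13 − 0.217(7.3)² + 0.0117(6940) − 2.79(14.7) = 13 − 11.5639 + 81.198 − 41.013 = 41.6211.
∂Q_d/∂Y = +0.0117, so E_I = 0.0117·(6940/41.6211) ≈ 1.95.
E_I > 1: normal good (luxury).

1.95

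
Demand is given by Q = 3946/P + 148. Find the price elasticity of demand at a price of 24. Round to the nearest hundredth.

-0.53

At P = 24, Q = 312.4167.
dQ/dP = −3946/P² = −6.8507.
Point elasticity E = (dQ/dP)·(P/Q) = -6.8507 × 24/312.4167 ≈ -0.53.
|E| < 1, so demand is inelastic at this price.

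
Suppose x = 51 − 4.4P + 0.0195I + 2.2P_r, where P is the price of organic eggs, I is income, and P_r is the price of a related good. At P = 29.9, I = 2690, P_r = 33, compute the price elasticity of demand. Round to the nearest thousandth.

x = 51 − 4.4(29.9) + 0.0195(2690) + 2.2(33) = 51 − 131.56 + 52.455 + 72.6 = 44.495.
∂x/∂P = −4.4, so E_p = (−4.4)·(29.9/44.495) ≈ -2.957.
|E_p| > 1: demand is elastic.

-2.957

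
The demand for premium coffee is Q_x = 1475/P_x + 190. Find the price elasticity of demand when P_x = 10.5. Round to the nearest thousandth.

At P_x = 10.5, Q_x = 330.4762.
dQ_x/dP_x = −1475/P_x² = −13.3787.
Point elasticity E = (dQ_x/dP_x)·(P_x/Q_x) = -13.3787 × 10.5/330.4762 ≈ -0.425.
|E| < 1, so demand is inelastic at this price.

-0.425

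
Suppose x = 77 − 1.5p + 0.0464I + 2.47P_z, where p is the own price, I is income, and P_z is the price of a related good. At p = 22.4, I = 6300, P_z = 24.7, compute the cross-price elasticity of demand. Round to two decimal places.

Substituting, x = 77 − 1.5(22.4) + 0.0464(6300) + 2.47(24.7) = 77 − 33.6 + 292.32 + 61.009 = 396.729.
∂x/∂P_z = +2.47, so E_xy = 2.47·(24.7/396.729) ≈ 0.15.
E_xy > 0: the goods are substitutes.

0.15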